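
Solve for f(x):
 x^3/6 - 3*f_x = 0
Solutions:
 f(x) = C1 + x^4/72


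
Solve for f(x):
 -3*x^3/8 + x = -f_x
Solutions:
 f(x) = C1 + 3*x^4/32 - x^2/2


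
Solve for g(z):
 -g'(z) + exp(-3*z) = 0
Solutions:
 g(z) = C1 - exp(-3*z)/3


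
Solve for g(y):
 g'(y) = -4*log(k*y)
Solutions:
 g(y) = C1 - 4*y*log(k*y) + 4*y


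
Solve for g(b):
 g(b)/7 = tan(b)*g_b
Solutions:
 g(b) = C1*sin(b)^(1/7)


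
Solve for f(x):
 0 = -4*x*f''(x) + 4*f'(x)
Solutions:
 f(x) = C1 + C2*x^2


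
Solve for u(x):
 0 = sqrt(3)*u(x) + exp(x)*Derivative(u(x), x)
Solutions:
 u(x) = C1*exp(sqrt(3)*exp(-x))


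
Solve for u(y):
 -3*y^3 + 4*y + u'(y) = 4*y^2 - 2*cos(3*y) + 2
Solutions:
 u(y) = C1 + 3*y^4/4 + 4*y^3/3 - 2*y^2 + 2*y - 2*sin(3*y)/3


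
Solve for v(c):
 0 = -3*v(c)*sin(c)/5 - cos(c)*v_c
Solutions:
 v(c) = C1*cos(c)^(3/5)


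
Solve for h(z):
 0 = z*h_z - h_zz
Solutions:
 h(z) = C1 + C2*erfi(sqrt(2)*z/2)


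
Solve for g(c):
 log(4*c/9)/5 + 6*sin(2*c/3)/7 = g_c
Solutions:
 g(c) = C1 + c*log(c)/5 - 2*c*log(3)/5 - c/5 + 2*c*log(2)/5 - 9*cos(2*c/3)/7


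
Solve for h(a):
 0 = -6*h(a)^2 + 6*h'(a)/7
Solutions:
 h(a) = -1/(C1 + 7*a)


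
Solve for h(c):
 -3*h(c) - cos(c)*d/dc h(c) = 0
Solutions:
 h(c) = C1*(sin(c) - 1)^(3/2)/(sin(c) + 1)^(3/2)


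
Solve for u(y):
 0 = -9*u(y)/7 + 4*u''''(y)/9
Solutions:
 u(y) = C1*exp(-3*sqrt(2)*7^(3/4)*y/14) + C2*exp(3*sqrt(2)*7^(3/4)*y/14) + C3*sin(3*sqrt(2)*7^(3/4)*y/14) + C4*cos(3*sqrt(2)*7^(3/4)*y/14)


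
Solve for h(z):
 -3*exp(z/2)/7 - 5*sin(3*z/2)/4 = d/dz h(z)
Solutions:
 h(z) = C1 - 6*exp(z/2)/7 + 5*cos(3*z/2)/6


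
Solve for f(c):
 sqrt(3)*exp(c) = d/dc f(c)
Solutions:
 f(c) = C1 + sqrt(3)*exp(c)


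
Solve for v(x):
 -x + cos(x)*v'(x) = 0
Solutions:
 v(x) = C1 + Integral(x/cos(x), x)


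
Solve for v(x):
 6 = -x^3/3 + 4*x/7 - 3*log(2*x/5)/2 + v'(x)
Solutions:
 v(x) = C1 + x^4/12 - 2*x^2/7 + 3*x*log(x)/2 - 2*x*log(5) + x*log(2) + x*log(10)/2 + 9*x/2


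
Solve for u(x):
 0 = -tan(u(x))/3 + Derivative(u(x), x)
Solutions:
 u(x) = pi - asin(C1*exp(x/3))
 u(x) = asin(C1*exp(x/3))


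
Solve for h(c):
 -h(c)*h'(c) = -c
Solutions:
 h(c) = -sqrt(C1 + c^2)
 h(c) = sqrt(C1 + c^2)


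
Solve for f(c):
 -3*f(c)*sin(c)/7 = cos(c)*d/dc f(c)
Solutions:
 f(c) = C1*cos(c)^(3/7)


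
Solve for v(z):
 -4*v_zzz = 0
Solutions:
 v(z) = C1 + C2*z + C3*z^2


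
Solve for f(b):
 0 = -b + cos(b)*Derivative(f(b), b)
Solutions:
 f(b) = C1 + Integral(b/cos(b), b)


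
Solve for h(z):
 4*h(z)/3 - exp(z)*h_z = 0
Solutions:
 h(z) = C1*exp(-4*exp(-z)/3)


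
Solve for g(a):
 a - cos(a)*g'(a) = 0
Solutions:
 g(a) = C1 + Integral(a/cos(a), a)


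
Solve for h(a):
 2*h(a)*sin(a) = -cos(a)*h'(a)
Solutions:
 h(a) = C1*cos(a)^2


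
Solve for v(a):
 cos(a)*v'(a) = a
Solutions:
 v(a) = C1 + Integral(a/cos(a), a)


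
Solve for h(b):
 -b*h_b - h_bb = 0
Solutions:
 h(b) = C1 + C2*erf(sqrt(2)*b/2)


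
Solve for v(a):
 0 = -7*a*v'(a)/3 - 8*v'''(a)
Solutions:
 v(a) = C1 + Integral(C2*airyai(-3^(2/3)*7^(1/3)*a/6) + C3*airybi(-3^(2/3)*7^(1/3)*a/6), a)


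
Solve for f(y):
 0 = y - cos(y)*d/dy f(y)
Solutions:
 f(y) = C1 + Integral(y/cos(y), y)


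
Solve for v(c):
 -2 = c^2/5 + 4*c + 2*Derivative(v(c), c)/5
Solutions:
 v(c) = C1 - c^3/6 - 5*c^2 - 5*c


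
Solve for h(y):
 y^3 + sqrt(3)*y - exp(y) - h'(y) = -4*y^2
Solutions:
 h(y) = C1 + y^4/4 + 4*y^3/3 + sqrt(3)*y^2/2 - exp(y)


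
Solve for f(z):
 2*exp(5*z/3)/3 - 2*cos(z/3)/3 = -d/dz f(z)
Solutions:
 f(z) = C1 - 2*exp(5*z/3)/5 + 2*sin(z/3)


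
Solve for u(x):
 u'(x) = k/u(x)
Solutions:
 u(x) = -sqrt(C1 + 2*k*x)
 u(x) = sqrt(C1 + 2*k*x)


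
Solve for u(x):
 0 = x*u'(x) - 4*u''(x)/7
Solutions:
 u(x) = C1 + C2*erfi(sqrt(14)*x/4)


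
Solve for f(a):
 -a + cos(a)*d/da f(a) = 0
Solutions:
 f(a) = C1 + Integral(a/cos(a), a)


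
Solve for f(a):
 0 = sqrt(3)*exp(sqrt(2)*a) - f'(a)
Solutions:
 f(a) = C1 + sqrt(6)*exp(sqrt(2)*a)/2


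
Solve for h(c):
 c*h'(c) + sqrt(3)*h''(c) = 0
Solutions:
 h(c) = C1 + C2*erf(sqrt(2)*3^(3/4)*c/6)


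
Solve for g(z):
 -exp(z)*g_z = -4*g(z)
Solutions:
 g(z) = C1*exp(-4*exp(-z))


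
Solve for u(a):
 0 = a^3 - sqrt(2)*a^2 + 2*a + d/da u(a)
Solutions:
 u(a) = C1 - a^4/4 + sqrt(2)*a^3/3 - a^2


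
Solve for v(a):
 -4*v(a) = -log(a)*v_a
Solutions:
 v(a) = C1*exp(4*li(a))


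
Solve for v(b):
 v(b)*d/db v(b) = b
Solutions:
 v(b) = -sqrt(C1 + b^2)
 v(b) = sqrt(C1 + b^2)


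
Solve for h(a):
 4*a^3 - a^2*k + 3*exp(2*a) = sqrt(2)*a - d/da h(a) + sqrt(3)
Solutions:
 h(a) = C1 - a^4 + a^3*k/3 + sqrt(2)*a^2/2 + sqrt(3)*a - 3*exp(2*a)/2


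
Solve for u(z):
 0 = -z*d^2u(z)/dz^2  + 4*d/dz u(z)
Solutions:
 u(z) = C1 + C2*z^5


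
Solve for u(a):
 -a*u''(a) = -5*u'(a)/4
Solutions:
 u(a) = C1 + C2*a^(9/4)


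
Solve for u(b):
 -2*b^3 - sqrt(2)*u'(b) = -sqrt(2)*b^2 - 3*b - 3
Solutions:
 u(b) = C1 - sqrt(2)*b^4/4 + b^3/3 + 3*sqrt(2)*b^2/4 + 3*sqrt(2)*b/2


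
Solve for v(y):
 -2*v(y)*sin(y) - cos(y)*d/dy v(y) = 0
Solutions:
 v(y) = C1*cos(y)^2


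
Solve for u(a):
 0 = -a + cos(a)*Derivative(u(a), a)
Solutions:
 u(a) = C1 + Integral(a/cos(a), a)


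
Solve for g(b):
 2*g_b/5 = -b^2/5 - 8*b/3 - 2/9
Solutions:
 g(b) = C1 - b^3/6 - 10*b^2/3 - 5*b/9


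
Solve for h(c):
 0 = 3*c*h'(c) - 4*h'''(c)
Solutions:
 h(c) = C1 + Integral(C2*airyai(6^(1/3)*c/2) + C3*airybi(6^(1/3)*c/2), c)


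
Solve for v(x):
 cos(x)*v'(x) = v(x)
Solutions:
 v(x) = C1*sqrt(sin(x) + 1)/sqrt(sin(x) - 1)


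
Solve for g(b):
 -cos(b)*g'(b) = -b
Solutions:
 g(b) = C1 + Integral(b/cos(b), b)


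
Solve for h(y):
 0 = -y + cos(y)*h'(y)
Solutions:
 h(y) = C1 + Integral(y/cos(y), y)


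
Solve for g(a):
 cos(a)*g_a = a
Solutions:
 g(a) = C1 + Integral(a/cos(a), a)


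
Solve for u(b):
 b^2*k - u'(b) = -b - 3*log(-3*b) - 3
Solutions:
 u(b) = C1 + b^3*k/3 + b^2/2 + 3*b*log(-b) + 3*b*log(3)


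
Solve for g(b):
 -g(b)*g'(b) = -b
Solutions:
 g(b) = -sqrt(C1 + b^2)
 g(b) = sqrt(C1 + b^2)


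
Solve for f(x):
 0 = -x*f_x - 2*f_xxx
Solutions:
 f(x) = C1 + Integral(C2*airyai(-2^(2/3)*x/2) + C3*airybi(-2^(2/3)*x/2), x)


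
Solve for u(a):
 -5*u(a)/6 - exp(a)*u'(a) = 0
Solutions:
 u(a) = C1*exp(5*exp(-a)/6)


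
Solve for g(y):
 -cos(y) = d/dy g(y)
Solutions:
 g(y) = C1 - sin(y)


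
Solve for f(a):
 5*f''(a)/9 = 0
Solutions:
 f(a) = C1 + C2*a


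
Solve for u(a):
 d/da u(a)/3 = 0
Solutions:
 u(a) = C1


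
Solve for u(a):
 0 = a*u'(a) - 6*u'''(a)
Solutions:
 u(a) = C1 + Integral(C2*airyai(6^(2/3)*a/6) + C3*airybi(6^(2/3)*a/6), a)


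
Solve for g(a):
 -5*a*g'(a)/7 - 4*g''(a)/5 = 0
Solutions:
 g(a) = C1 + C2*erf(5*sqrt(14)*a/28)


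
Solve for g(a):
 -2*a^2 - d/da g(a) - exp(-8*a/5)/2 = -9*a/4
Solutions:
 g(a) = C1 - 2*a^3/3 + 9*a^2/8 + 5*exp(-8*a/5)/16


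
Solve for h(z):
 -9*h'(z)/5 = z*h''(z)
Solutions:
 h(z) = C1 + C2/z^(4/5)


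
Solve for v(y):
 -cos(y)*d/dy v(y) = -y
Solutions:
 v(y) = C1 + Integral(y/cos(y), y)


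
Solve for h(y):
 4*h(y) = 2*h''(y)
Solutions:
 h(y) = C1*exp(-sqrt(2)*y) + C2*exp(sqrt(2)*y)


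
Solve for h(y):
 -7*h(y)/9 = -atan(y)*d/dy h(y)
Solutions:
 h(y) = C1*exp(7*Integral(1/atan(y), y)/9)


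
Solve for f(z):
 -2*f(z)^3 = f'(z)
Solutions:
 f(z) = -sqrt(2)*sqrt(-1/(C1 - 2*z))/2
 f(z) = sqrt(2)*sqrt(-1/(C1 - 2*z))/2


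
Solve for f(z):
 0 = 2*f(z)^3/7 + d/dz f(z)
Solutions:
 f(z) = -sqrt(14)*sqrt(-1/(C1 - 2*z))/2
 f(z) = sqrt(14)*sqrt(-1/(C1 - 2*z))/2


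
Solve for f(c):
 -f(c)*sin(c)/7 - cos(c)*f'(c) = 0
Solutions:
 f(c) = C1*cos(c)^(1/7)


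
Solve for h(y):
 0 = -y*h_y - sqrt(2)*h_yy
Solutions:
 h(y) = C1 + C2*erf(2^(1/4)*y/2)


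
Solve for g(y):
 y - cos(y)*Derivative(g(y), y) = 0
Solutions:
 g(y) = C1 + Integral(y/cos(y), y)


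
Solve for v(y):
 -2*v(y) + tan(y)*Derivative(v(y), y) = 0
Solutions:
 v(y) = C1*sin(y)^2


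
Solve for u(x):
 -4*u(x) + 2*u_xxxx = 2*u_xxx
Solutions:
 u(x) = C1*exp(x*(-(17 + 3*sqrt(33))^(1/3) + 2/(17 + 3*sqrt(33))^(1/3) + 4)/6)*sin(sqrt(3)*x*(2/(17 + 3*sqrt(33))^(1/3) + (17 + 3*sqrt(33))^(1/3))/6) + C2*exp(x*(-(17 + 3*sqrt(33))^(1/3) + 2/(17 + 3*sqrt(33))^(1/3) + 4)/6)*cos(sqrt(3)*x*(2/(17 + 3*sqrt(33))^(1/3) + (17 + 3*sqrt(33))^(1/3))/6) + C3*exp(-x) + C4*exp(x*(-2/(17 + 3*sqrt(33))^(1/3) + 2 + (17 + 3*sqrt(33))^(1/3))/3)


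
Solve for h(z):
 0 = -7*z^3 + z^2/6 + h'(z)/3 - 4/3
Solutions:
 h(z) = C1 + 21*z^4/4 - z^3/6 + 4*z


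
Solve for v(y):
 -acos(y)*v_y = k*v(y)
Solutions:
 v(y) = C1*exp(-k*Integral(1/acos(y), y))


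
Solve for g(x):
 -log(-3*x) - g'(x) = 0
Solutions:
 g(x) = C1 - x*log(-x) + x*(1 - log(3))


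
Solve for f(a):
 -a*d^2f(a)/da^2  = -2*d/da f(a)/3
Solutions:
 f(a) = C1 + C2*a^(5/3)


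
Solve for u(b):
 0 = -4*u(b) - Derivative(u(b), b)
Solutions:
 u(b) = C1*exp(-4*b)


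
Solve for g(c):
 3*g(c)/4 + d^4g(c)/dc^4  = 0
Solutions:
 g(c) = (C1*sin(3^(1/4)*c/2) + C2*cos(3^(1/4)*c/2))*exp(-3^(1/4)*c/2) + (C3*sin(3^(1/4)*c/2) + C4*cos(3^(1/4)*c/2))*exp(3^(1/4)*c/2)


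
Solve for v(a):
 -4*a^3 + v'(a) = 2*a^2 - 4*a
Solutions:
 v(a) = C1 + a^4 + 2*a^3/3 - 2*a^2


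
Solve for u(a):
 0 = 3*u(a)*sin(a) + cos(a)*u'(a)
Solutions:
 u(a) = C1*cos(a)^3


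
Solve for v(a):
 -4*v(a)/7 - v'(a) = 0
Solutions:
 v(a) = C1*exp(-4*a/7)


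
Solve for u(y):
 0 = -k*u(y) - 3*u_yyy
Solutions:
 u(y) = C1*exp(3^(2/3)*y*(-k)^(1/3)/3) + C2*exp(y*(-k)^(1/3)*(-3^(2/3) + 3*3^(1/6)*I)/6) + C3*exp(-y*(-k)^(1/3)*(3^(2/3) + 3*3^(1/6)*I)/6)


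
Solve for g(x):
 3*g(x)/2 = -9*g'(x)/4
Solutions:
 g(x) = C1*exp(-2*x/3)


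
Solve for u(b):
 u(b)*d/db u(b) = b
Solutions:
 u(b) = -sqrt(C1 + b^2)
 u(b) = sqrt(C1 + b^2)


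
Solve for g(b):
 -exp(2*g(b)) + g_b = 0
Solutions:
 g(b) = log(-sqrt(-1/(C1 + b))) - log(2)/2
 g(b) = log(-1/(C1 + b))/2 - log(2)/2


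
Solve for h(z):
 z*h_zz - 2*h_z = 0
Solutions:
 h(z) = C1 + C2*z^3


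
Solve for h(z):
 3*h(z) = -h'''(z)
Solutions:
 h(z) = C3*exp(-3^(1/3)*z) + (C1*sin(3^(5/6)*z/2) + C2*cos(3^(5/6)*z/2))*exp(3^(1/3)*z/2)


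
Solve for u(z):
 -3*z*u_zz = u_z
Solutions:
 u(z) = C1 + C2*z^(2/3)


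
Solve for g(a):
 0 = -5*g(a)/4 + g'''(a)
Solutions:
 g(a) = C3*exp(10^(1/3)*a/2) + (C1*sin(10^(1/3)*sqrt(3)*a/4) + C2*cos(10^(1/3)*sqrt(3)*a/4))*exp(-10^(1/3)*a/4)


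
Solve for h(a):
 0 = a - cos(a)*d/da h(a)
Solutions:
 h(a) = C1 + Integral(a/cos(a), a)


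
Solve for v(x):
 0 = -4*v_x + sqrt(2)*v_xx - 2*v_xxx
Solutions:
 v(x) = C1 + (C2*sin(sqrt(30)*x/4) + C3*cos(sqrt(30)*x/4))*exp(sqrt(2)*x/4)


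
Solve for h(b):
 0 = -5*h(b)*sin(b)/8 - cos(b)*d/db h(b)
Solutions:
 h(b) = C1*cos(b)^(5/8)


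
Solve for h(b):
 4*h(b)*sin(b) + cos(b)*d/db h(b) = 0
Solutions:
 h(b) = C1*cos(b)^4


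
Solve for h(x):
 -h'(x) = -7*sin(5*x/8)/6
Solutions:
 h(x) = C1 - 28*cos(5*x/8)/15


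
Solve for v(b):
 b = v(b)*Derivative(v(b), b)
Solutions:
 v(b) = -sqrt(C1 + b^2)
 v(b) = sqrt(C1 + b^2)


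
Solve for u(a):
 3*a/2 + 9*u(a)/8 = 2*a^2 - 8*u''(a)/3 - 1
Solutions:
 u(a) = C1*sin(3*sqrt(3)*a/8) + C2*cos(3*sqrt(3)*a/8) + 16*a^2/9 - 4*a/3 - 2264/243


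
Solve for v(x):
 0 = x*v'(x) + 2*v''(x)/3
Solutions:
 v(x) = C1 + C2*erf(sqrt(3)*x/2)


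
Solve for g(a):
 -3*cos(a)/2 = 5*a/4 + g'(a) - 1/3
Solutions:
 g(a) = C1 - 5*a^2/8 + a/3 - 3*sin(a)/2


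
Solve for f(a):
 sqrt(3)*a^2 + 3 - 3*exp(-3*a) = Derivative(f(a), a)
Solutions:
 f(a) = C1 + sqrt(3)*a^3/3 + 3*a + exp(-3*a)


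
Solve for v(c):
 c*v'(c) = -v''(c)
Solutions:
 v(c) = C1 + C2*erf(sqrt(2)*c/2)


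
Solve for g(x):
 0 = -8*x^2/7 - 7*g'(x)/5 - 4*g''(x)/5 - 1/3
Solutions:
 g(x) = C1 + C2*exp(-7*x/4) - 40*x^3/147 + 160*x^2/343 - 5555*x/7203


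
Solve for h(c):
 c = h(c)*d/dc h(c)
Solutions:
 h(c) = -sqrt(C1 + c^2)
 h(c) = sqrt(C1 + c^2)


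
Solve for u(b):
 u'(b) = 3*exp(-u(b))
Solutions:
 u(b) = log(C1 + 3*b)


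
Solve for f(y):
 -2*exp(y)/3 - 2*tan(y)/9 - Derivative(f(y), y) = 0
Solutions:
 f(y) = C1 - 2*exp(y)/3 + 2*log(cos(y))/9


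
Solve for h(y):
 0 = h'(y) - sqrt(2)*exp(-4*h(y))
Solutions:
 h(y) = log(-I*(C1 + 4*sqrt(2)*y)^(1/4))
 h(y) = log(I*(C1 + 4*sqrt(2)*y)^(1/4))
 h(y) = log(-(C1 + 4*sqrt(2)*y)^(1/4))
 h(y) = log(C1 + 4*sqrt(2)*y)/4


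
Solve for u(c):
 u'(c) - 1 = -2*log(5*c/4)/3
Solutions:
 u(c) = C1 - 2*c*log(c)/3 + c*log(2*10^(1/3)/5) + 5*c/3


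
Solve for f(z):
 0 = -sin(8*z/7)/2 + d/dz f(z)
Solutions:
 f(z) = C1 - 7*cos(8*z/7)/16


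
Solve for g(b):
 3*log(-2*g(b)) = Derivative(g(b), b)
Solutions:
 -Integral(1/(log(-_y) + log(2)), (_y, g(b)))/3 = C1 - b


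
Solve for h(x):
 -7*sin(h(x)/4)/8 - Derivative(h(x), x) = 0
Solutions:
 7*x/8 + 2*log(cos(h(x)/4) - 1) - 2*log(cos(h(x)/4) + 1) = C1


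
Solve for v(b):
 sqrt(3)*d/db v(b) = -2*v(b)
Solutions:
 v(b) = C1*exp(-2*sqrt(3)*b/3)


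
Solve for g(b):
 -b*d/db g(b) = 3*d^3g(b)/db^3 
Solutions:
 g(b) = C1 + Integral(C2*airyai(-3^(2/3)*b/3) + C3*airybi(-3^(2/3)*b/3), b)


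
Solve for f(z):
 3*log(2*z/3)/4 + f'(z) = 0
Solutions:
 f(z) = C1 - 3*z*log(z)/4 - 3*z*log(2)/4 + 3*z/4 + 3*z*log(3)/4


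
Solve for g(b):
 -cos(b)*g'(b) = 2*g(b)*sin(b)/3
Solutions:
 g(b) = C1*cos(b)^(2/3)


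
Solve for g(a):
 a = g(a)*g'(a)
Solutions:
 g(a) = -sqrt(C1 + a^2)
 g(a) = sqrt(C1 + a^2)


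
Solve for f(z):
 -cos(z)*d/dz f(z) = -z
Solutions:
 f(z) = C1 + Integral(z/cos(z), z)


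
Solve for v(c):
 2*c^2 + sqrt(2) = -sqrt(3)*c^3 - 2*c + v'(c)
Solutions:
 v(c) = C1 + sqrt(3)*c^4/4 + 2*c^3/3 + c^2 + sqrt(2)*c


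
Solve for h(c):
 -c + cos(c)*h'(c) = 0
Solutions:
 h(c) = C1 + Integral(c/cos(c), c)


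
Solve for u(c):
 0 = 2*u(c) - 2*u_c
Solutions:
 u(c) = C1*exp(c)


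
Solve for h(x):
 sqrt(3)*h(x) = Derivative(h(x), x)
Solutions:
 h(x) = C1*exp(sqrt(3)*x)


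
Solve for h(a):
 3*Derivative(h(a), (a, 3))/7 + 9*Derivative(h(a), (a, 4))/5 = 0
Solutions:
 h(a) = C1 + C2*a + C3*a^2 + C4*exp(-5*a/21)


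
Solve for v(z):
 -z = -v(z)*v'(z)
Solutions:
 v(z) = -sqrt(C1 + z^2)
 v(z) = sqrt(C1 + z^2)


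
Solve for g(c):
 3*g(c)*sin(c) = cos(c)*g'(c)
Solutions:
 g(c) = C1/cos(c)^3


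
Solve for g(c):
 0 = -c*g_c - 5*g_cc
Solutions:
 g(c) = C1 + C2*erf(sqrt(10)*c/10)


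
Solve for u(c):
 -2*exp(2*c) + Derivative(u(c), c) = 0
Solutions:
 u(c) = C1 + exp(2*c)


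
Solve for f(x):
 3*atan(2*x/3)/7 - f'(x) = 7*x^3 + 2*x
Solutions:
 f(x) = C1 - 7*x^4/4 - x^2 + 3*x*atan(2*x/3)/7 - 9*log(4*x^2 + 9)/28


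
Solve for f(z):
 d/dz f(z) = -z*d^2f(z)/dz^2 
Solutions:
 f(z) = C1 + C2*log(z)


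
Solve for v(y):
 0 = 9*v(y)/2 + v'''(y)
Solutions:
 v(y) = C3*exp(-6^(2/3)*y/2) + (C1*sin(3*2^(2/3)*3^(1/6)*y/4) + C2*cos(3*2^(2/3)*3^(1/6)*y/4))*exp(6^(2/3)*y/4)


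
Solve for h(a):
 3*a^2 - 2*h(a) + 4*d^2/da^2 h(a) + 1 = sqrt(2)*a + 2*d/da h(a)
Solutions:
 h(a) = C1*exp(-a/2) + C2*exp(a) + 3*a^2/2 - 3*a - sqrt(2)*a/2 + sqrt(2)/2 + 19/2


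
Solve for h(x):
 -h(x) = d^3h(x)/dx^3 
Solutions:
 h(x) = C3*exp(-x) + (C1*sin(sqrt(3)*x/2) + C2*cos(sqrt(3)*x/2))*exp(x/2)


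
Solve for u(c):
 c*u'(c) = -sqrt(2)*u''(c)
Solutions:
 u(c) = C1 + C2*erf(2^(1/4)*c/2)


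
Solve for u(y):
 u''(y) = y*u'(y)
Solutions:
 u(y) = C1 + C2*erfi(sqrt(2)*y/2)


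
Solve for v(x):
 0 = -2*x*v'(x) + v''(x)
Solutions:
 v(x) = C1 + C2*erfi(x)


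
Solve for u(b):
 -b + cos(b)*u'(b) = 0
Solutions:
 u(b) = C1 + Integral(b/cos(b), b)


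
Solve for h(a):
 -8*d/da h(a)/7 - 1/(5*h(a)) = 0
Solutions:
 h(a) = -sqrt(C1 - 35*a)/10
 h(a) = sqrt(C1 - 35*a)/10


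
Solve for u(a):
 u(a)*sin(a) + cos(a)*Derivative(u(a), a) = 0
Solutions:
 u(a) = C1*cos(a)


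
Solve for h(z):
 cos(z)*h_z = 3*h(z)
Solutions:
 h(z) = C1*(sin(z) + 1)^(3/2)/(sin(z) - 1)^(3/2)


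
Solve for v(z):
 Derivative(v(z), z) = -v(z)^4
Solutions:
 v(z) = (-3^(2/3) - 3*3^(1/6)*I)*(1/(C1 + z))^(1/3)/6
 v(z) = (-3^(2/3) + 3*3^(1/6)*I)*(1/(C1 + z))^(1/3)/6
 v(z) = (1/(C1 + 3*z))^(1/3)


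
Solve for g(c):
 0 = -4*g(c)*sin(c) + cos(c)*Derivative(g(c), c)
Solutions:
 g(c) = C1/cos(c)^4


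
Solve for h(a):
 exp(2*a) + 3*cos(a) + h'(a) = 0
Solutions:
 h(a) = C1 - exp(2*a)/2 - 3*sin(a)


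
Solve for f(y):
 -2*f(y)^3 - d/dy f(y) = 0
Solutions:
 f(y) = -sqrt(2)*sqrt(-1/(C1 - 2*y))/2
 f(y) = sqrt(2)*sqrt(-1/(C1 - 2*y))/2


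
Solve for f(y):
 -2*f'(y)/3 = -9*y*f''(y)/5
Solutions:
 f(y) = C1 + C2*y^(37/27)


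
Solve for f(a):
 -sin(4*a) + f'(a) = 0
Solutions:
 f(a) = C1 - cos(4*a)/4


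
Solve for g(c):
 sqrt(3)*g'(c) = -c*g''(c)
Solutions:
 g(c) = C1 + C2*c^(1 - sqrt(3))


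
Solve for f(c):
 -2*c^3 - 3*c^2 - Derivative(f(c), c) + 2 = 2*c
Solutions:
 f(c) = C1 - c^4/2 - c^3 - c^2 + 2*c


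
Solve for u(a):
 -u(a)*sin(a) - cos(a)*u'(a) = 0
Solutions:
 u(a) = C1*cos(a)


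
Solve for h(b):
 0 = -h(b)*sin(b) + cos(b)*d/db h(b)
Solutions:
 h(b) = C1/cos(b)


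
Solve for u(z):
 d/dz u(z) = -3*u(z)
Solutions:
 u(z) = C1*exp(-3*z)


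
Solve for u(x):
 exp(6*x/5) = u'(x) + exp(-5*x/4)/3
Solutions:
 u(x) = C1 + 5*exp(6*x/5)/6 + 4*exp(-5*x/4)/15


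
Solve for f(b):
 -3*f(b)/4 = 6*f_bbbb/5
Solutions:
 f(b) = (C1*sin(2^(3/4)*5^(1/4)*b/4) + C2*cos(2^(3/4)*5^(1/4)*b/4))*exp(-2^(3/4)*5^(1/4)*b/4) + (C3*sin(2^(3/4)*5^(1/4)*b/4) + C4*cos(2^(3/4)*5^(1/4)*b/4))*exp(2^(3/4)*5^(1/4)*b/4)


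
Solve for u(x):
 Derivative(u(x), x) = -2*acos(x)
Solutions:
 u(x) = C1 - 2*x*acos(x) + 2*sqrt(1 - x^2)


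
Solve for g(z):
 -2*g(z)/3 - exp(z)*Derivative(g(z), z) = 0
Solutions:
 g(z) = C1*exp(2*exp(-z)/3)


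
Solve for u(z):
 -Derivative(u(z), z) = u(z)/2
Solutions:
 u(z) = C1*exp(-z/2)


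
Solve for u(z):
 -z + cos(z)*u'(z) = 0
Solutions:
 u(z) = C1 + Integral(z/cos(z), z)


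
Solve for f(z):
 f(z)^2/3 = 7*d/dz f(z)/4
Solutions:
 f(z) = -21/(C1 + 4*z)


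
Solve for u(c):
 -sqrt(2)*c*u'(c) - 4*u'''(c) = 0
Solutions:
 u(c) = C1 + Integral(C2*airyai(-sqrt(2)*c/2) + C3*airybi(-sqrt(2)*c/2), c)


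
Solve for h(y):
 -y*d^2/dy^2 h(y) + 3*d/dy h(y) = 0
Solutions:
 h(y) = C1 + C2*y^4


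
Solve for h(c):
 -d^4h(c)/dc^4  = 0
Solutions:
 h(c) = C1 + C2*c + C3*c^2 + C4*c^3


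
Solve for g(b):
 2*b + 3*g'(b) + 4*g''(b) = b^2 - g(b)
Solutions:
 g(b) = b^2 - 8*b + (C1*sin(sqrt(7)*b/8) + C2*cos(sqrt(7)*b/8))*exp(-3*b/8) + 16


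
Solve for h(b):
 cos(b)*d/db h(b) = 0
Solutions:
 h(b) = C1


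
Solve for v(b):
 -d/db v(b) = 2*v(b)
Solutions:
 v(b) = C1*exp(-2*b)


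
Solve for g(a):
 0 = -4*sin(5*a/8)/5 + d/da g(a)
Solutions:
 g(a) = C1 - 32*cos(5*a/8)/25


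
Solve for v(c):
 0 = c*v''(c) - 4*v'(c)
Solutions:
 v(c) = C1 + C2*c^5


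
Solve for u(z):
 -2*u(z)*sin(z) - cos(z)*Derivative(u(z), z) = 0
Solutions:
 u(z) = C1*cos(z)^2


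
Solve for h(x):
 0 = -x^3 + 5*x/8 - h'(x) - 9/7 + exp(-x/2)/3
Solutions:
 h(x) = C1 - x^4/4 + 5*x^2/16 - 9*x/7 - 2*exp(-x/2)/3


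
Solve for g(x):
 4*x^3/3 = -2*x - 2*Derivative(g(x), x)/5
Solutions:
 g(x) = C1 - 5*x^4/6 - 5*x^2/2


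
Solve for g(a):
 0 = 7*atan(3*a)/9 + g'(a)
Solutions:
 g(a) = C1 - 7*a*atan(3*a)/9 + 7*log(9*a^2 + 1)/54


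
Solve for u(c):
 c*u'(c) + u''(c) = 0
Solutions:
 u(c) = C1 + C2*erf(sqrt(2)*c/2)


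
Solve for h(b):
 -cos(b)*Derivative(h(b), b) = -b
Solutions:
 h(b) = C1 + Integral(b/cos(b), b)


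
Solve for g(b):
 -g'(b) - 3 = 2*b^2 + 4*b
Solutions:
 g(b) = C1 - 2*b^3/3 - 2*b^2 - 3*b


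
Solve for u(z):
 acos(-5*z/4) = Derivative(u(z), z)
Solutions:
 u(z) = C1 + z*acos(-5*z/4) + sqrt(16 - 25*z^2)/5


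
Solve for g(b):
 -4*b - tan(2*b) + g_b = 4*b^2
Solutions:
 g(b) = C1 + 4*b^3/3 + 2*b^2 - log(cos(2*b))/2


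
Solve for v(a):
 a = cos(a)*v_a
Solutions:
 v(a) = C1 + Integral(a/cos(a), a)


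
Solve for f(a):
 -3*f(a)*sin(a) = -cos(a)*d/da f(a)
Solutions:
 f(a) = C1/cos(a)^3


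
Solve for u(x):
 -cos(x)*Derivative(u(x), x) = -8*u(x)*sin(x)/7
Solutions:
 u(x) = C1/cos(x)^(8/7)


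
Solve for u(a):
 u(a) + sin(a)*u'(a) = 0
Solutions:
 u(a) = C1*sqrt(cos(a) + 1)/sqrt(cos(a) - 1)


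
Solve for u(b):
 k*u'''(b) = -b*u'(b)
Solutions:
 u(b) = C1 + Integral(C2*airyai(b*(-1/k)^(1/3)) + C3*airybi(b*(-1/k)^(1/3)), b)


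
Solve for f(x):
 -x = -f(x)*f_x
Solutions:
 f(x) = -sqrt(C1 + x^2)
 f(x) = sqrt(C1 + x^2)


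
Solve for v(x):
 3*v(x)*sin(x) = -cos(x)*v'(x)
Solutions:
 v(x) = C1*cos(x)^3


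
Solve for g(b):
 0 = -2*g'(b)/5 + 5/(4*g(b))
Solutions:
 g(b) = -sqrt(C1 + 25*b)/2
 g(b) = sqrt(C1 + 25*b)/2


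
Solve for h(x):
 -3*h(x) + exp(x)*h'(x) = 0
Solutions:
 h(x) = C1*exp(-3*exp(-x))


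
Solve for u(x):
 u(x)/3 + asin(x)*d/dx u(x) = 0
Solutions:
 u(x) = C1*exp(-Integral(1/asin(x), x)/3)


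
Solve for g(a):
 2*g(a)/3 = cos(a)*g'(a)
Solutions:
 g(a) = C1*(sin(a) + 1)^(1/3)/(sin(a) - 1)^(1/3)


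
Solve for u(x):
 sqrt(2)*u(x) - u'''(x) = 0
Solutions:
 u(x) = C3*exp(2^(1/6)*x) + (C1*sin(2^(1/6)*sqrt(3)*x/2) + C2*cos(2^(1/6)*sqrt(3)*x/2))*exp(-2^(1/6)*x/2)


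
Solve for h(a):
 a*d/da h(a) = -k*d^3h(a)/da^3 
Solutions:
 h(a) = C1 + Integral(C2*airyai(a*(-1/k)^(1/3)) + C3*airybi(a*(-1/k)^(1/3)), a)


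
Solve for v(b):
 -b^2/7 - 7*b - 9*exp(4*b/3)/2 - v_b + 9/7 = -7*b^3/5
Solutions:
 v(b) = C1 + 7*b^4/20 - b^3/21 - 7*b^2/2 + 9*b/7 - 27*exp(4*b/3)/8


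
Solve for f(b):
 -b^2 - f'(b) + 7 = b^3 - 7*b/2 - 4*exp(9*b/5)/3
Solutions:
 f(b) = C1 - b^4/4 - b^3/3 + 7*b^2/4 + 7*b + 20*exp(9*b/5)/27


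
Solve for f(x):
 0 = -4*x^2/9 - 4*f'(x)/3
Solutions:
 f(x) = C1 - x^3/9


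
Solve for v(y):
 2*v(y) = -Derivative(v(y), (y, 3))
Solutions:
 v(y) = C3*exp(-2^(1/3)*y) + (C1*sin(2^(1/3)*sqrt(3)*y/2) + C2*cos(2^(1/3)*sqrt(3)*y/2))*exp(2^(1/3)*y/2)


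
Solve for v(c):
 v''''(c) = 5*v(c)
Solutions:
 v(c) = C1*exp(-5^(1/4)*c) + C2*exp(5^(1/4)*c) + C3*sin(5^(1/4)*c) + C4*cos(5^(1/4)*c)


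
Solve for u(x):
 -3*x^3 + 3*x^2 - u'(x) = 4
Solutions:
 u(x) = C1 - 3*x^4/4 + x^3 - 4*x


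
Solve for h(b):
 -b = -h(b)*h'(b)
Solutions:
 h(b) = -sqrt(C1 + b^2)
 h(b) = sqrt(C1 + b^2)


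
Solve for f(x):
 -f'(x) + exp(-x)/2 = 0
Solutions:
 f(x) = C1 - exp(-x)/2


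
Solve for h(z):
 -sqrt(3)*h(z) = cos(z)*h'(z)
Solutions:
 h(z) = C1*(sin(z) - 1)^(sqrt(3)/2)/(sin(z) + 1)^(sqrt(3)/2)


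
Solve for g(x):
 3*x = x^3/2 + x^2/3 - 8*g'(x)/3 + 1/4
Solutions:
 g(x) = C1 + 3*x^4/64 + x^3/24 - 9*x^2/16 + 3*x/32


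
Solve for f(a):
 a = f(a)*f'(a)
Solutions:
 f(a) = -sqrt(C1 + a^2)
 f(a) = sqrt(C1 + a^2)


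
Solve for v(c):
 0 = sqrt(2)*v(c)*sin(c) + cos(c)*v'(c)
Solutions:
 v(c) = C1*cos(c)^(sqrt(2))


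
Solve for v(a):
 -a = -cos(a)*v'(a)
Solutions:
 v(a) = C1 + Integral(a/cos(a), a)


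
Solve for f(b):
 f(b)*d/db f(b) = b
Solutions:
 f(b) = -sqrt(C1 + b^2)
 f(b) = sqrt(C1 + b^2)


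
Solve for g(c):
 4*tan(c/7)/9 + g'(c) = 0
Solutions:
 g(c) = C1 + 28*log(cos(c/7))/9


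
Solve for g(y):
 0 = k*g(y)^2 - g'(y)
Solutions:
 g(y) = -1/(C1 + k*y)


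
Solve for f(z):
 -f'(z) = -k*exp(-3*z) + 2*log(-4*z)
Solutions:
 f(z) = C1 - k*exp(-3*z)/3 - 2*z*log(-z) + 2*z*(1 - 2*log(2))


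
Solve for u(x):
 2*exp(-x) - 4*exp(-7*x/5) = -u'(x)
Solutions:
 u(x) = C1 + 2*exp(-x) - 20*exp(-7*x/5)/7


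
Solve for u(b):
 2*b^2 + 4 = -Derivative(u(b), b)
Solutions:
 u(b) = C1 - 2*b^3/3 - 4*b


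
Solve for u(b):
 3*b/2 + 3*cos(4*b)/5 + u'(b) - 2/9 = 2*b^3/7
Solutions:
 u(b) = C1 + b^4/14 - 3*b^2/4 + 2*b/9 - 3*sin(4*b)/20


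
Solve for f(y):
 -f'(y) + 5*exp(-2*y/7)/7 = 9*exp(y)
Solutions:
 f(y) = C1 - 9*exp(y) - 5*exp(-2*y/7)/2


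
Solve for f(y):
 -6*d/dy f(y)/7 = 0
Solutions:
 f(y) = C1


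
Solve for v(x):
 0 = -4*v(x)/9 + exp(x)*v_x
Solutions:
 v(x) = C1*exp(-4*exp(-x)/9)


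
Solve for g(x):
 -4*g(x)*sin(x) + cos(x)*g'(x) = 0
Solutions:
 g(x) = C1/cos(x)^4


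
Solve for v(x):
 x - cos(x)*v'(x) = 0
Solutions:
 v(x) = C1 + Integral(x/cos(x), x)


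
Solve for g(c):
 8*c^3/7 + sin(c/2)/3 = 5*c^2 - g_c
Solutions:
 g(c) = C1 - 2*c^4/7 + 5*c^3/3 + 2*cos(c/2)/3


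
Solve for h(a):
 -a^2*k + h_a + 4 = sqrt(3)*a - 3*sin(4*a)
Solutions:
 h(a) = C1 + a^3*k/3 + sqrt(3)*a^2/2 - 4*a + 3*cos(4*a)/4


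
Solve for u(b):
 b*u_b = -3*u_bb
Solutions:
 u(b) = C1 + C2*erf(sqrt(6)*b/6)


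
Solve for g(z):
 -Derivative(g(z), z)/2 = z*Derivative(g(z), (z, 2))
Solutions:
 g(z) = C1 + C2*sqrt(z)


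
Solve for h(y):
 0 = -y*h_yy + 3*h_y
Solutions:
 h(y) = C1 + C2*y^4


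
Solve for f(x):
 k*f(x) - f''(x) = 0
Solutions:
 f(x) = C1*exp(-sqrt(k)*x) + C2*exp(sqrt(k)*x)


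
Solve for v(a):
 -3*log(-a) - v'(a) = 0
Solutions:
 v(a) = C1 - 3*a*log(-a) + 3*a


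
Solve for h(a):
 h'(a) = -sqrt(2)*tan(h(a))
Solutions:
 h(a) = pi - asin(C1*exp(-sqrt(2)*a))
 h(a) = asin(C1*exp(-sqrt(2)*a))


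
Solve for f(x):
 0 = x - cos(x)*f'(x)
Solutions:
 f(x) = C1 + Integral(x/cos(x), x)


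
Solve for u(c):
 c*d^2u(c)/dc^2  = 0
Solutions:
 u(c) = C1 + C2*c


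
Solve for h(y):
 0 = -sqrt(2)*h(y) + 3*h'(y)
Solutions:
 h(y) = C1*exp(sqrt(2)*y/3)


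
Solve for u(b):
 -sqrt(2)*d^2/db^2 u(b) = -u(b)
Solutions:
 u(b) = C1*exp(-2^(3/4)*b/2) + C2*exp(2^(3/4)*b/2)


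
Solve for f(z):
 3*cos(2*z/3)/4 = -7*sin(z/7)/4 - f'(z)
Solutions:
 f(z) = C1 - 9*sin(2*z/3)/8 + 49*cos(z/7)/4


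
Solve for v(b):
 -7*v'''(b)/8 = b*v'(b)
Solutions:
 v(b) = C1 + Integral(C2*airyai(-2*7^(2/3)*b/7) + C3*airybi(-2*7^(2/3)*b/7), b)


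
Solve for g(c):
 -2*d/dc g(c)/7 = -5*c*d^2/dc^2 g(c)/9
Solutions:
 g(c) = C1 + C2*c^(53/35)


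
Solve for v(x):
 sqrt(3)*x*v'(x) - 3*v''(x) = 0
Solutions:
 v(x) = C1 + C2*erfi(sqrt(2)*3^(3/4)*x/6)


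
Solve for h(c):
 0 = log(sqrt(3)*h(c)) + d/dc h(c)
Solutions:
 2*Integral(1/(2*log(_y) + log(3)), (_y, h(c))) = C1 - c


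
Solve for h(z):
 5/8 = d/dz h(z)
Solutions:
 h(z) = C1 + 5*z/8


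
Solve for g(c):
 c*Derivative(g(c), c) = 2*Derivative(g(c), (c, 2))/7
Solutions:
 g(c) = C1 + C2*erfi(sqrt(7)*c/2)


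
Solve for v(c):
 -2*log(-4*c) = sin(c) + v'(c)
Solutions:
 v(c) = C1 - 2*c*log(-c) - 4*c*log(2) + 2*c + cos(c)


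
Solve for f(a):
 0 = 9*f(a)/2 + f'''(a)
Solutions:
 f(a) = C3*exp(-6^(2/3)*a/2) + (C1*sin(3*2^(2/3)*3^(1/6)*a/4) + C2*cos(3*2^(2/3)*3^(1/6)*a/4))*exp(6^(2/3)*a/4)


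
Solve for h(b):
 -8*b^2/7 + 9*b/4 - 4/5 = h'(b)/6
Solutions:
 h(b) = C1 - 16*b^3/7 + 27*b^2/4 - 24*b/5


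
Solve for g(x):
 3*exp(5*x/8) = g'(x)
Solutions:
 g(x) = C1 + 24*exp(5*x/8)/5


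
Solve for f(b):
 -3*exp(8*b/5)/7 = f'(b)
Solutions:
 f(b) = C1 - 15*exp(8*b/5)/56


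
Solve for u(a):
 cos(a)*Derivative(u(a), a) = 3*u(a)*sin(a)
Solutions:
 u(a) = C1/cos(a)^3


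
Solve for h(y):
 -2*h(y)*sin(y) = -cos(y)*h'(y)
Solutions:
 h(y) = C1/cos(y)^2


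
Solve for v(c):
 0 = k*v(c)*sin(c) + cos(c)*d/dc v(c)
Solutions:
 v(c) = C1*exp(k*log(cos(c)))


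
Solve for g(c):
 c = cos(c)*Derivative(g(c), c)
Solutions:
 g(c) = C1 + Integral(c/cos(c), c)


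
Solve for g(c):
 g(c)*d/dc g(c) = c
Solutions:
 g(c) = -sqrt(C1 + c^2)
 g(c) = sqrt(C1 + c^2)


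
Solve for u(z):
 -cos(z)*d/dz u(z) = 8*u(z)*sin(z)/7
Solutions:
 u(z) = C1*cos(z)^(8/7)


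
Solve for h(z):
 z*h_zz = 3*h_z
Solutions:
 h(z) = C1 + C2*z^4


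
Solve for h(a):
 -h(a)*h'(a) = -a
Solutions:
 h(a) = -sqrt(C1 + a^2)
 h(a) = sqrt(C1 + a^2)


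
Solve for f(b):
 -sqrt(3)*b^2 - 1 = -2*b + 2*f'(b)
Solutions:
 f(b) = C1 - sqrt(3)*b^3/6 + b^2/2 - b/2


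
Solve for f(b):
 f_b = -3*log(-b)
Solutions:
 f(b) = C1 - 3*b*log(-b) + 3*b


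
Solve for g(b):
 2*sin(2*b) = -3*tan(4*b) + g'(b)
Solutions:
 g(b) = C1 - 3*log(cos(4*b))/4 - cos(2*b)


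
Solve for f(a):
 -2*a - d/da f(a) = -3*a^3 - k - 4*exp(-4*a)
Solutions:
 f(a) = C1 + 3*a^4/4 - a^2 + a*k - exp(-4*a)


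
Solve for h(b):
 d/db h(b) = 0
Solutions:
 h(b) = C1


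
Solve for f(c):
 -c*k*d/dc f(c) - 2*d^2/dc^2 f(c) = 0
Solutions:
 f(c) = Piecewise((-sqrt(pi)*C1*erf(c*sqrt(k)/2)/sqrt(k) - C2, (k > 0) | (k < 0)), (-C1*c - C2, True))


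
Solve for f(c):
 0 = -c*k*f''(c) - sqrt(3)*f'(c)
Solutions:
 f(c) = C1 + c^(((re(k) - sqrt(3))*re(k) + im(k)^2)/(re(k)^2 + im(k)^2))*(C2*sin(sqrt(3)*log(c)*Abs(im(k))/(re(k)^2 + im(k)^2)) + C3*cos(sqrt(3)*log(c)*im(k)/(re(k)^2 + im(k)^2)))


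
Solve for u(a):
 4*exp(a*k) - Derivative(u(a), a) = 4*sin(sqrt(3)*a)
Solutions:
 u(a) = C1 + 4*sqrt(3)*cos(sqrt(3)*a)/3 + 4*exp(a*k)/k


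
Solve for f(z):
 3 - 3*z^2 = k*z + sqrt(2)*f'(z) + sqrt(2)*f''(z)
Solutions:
 f(z) = C1 + C2*exp(-z) - sqrt(2)*k*z^2/4 + sqrt(2)*k*z/2 - sqrt(2)*z^3/2 + 3*sqrt(2)*z^2/2 - 3*sqrt(2)*z/2


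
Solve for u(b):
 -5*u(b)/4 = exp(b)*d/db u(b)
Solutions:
 u(b) = C1*exp(5*exp(-b)/4)


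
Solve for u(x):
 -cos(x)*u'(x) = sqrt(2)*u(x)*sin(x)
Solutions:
 u(x) = C1*cos(x)^(sqrt(2))


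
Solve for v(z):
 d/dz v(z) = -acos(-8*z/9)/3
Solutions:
 v(z) = C1 - z*acos(-8*z/9)/3 - sqrt(81 - 64*z^2)/24


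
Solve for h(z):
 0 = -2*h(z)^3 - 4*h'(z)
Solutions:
 h(z) = -sqrt(-1/(C1 - z))
 h(z) = sqrt(-1/(C1 - z))


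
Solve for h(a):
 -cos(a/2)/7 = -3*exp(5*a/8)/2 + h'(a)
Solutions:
 h(a) = C1 + 12*exp(5*a/8)/5 - 2*sin(a/2)/7


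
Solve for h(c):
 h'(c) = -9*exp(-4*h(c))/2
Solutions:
 h(c) = log(-I*(C1 - 18*c)^(1/4))
 h(c) = log(I*(C1 - 18*c)^(1/4))
 h(c) = log(-(C1 - 18*c)^(1/4))
 h(c) = log(C1 - 18*c)/4


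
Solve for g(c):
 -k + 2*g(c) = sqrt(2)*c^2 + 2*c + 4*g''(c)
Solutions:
 g(c) = C1*exp(-sqrt(2)*c/2) + C2*exp(sqrt(2)*c/2) + sqrt(2)*c^2/2 + c + k/2 + 2*sqrt(2)


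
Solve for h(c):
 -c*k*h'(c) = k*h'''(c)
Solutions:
 h(c) = C1 + Integral(C2*airyai(-c) + C3*airybi(-c), c)


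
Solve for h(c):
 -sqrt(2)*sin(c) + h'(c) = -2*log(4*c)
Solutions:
 h(c) = C1 - 2*c*log(c) - 4*c*log(2) + 2*c - sqrt(2)*cos(c)


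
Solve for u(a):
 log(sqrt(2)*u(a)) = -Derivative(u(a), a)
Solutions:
 2*Integral(1/(2*log(_y) + log(2)), (_y, u(a))) = C1 - a


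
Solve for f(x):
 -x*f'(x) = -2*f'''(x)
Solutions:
 f(x) = C1 + Integral(C2*airyai(2^(2/3)*x/2) + C3*airybi(2^(2/3)*x/2), x)


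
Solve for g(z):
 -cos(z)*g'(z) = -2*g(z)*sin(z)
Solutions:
 g(z) = C1/cos(z)^2


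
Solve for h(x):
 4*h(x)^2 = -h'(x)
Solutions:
 h(x) = 1/(C1 + 4*x)


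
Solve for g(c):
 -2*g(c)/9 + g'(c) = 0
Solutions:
 g(c) = C1*exp(2*c/9)


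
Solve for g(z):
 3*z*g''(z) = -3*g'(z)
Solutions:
 g(z) = C1 + C2*log(z)


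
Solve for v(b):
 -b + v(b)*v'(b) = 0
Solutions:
 v(b) = -sqrt(C1 + b^2)
 v(b) = sqrt(C1 + b^2)


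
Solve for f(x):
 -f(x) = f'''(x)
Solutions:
 f(x) = C3*exp(-x) + (C1*sin(sqrt(3)*x/2) + C2*cos(sqrt(3)*x/2))*exp(x/2)


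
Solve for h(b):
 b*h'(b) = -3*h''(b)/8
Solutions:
 h(b) = C1 + C2*erf(2*sqrt(3)*b/3)


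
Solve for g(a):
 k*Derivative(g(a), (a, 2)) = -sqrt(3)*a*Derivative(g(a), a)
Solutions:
 g(a) = C1 + C2*sqrt(k)*erf(sqrt(2)*3^(1/4)*a*sqrt(1/k)/2)


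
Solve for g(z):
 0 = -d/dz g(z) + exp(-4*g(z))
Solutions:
 g(z) = log(-I*(C1 + 4*z)^(1/4))
 g(z) = log(I*(C1 + 4*z)^(1/4))
 g(z) = log(-(C1 + 4*z)^(1/4))
 g(z) = log(C1 + 4*z)/4


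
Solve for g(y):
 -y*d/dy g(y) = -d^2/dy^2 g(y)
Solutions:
 g(y) = C1 + C2*erfi(sqrt(2)*y/2)


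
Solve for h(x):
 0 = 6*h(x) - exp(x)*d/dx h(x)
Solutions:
 h(x) = C1*exp(-6*exp(-x))


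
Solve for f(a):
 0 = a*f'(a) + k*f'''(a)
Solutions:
 f(a) = C1 + Integral(C2*airyai(a*(-1/k)^(1/3)) + C3*airybi(a*(-1/k)^(1/3)), a)


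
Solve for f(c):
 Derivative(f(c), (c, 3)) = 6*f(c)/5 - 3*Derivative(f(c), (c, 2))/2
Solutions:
 f(c) = C1*exp(-c*(5*5^(1/3)/(4*sqrt(21) + 19)^(1/3) + 5^(2/3)*(4*sqrt(21) + 19)^(1/3) + 10)/20)*sin(sqrt(3)*5^(1/3)*c*(-5^(1/3)*(4*sqrt(21) + 19)^(1/3) + 5/(4*sqrt(21) + 19)^(1/3))/20) + C2*exp(-c*(5*5^(1/3)/(4*sqrt(21) + 19)^(1/3) + 5^(2/3)*(4*sqrt(21) + 19)^(1/3) + 10)/20)*cos(sqrt(3)*5^(1/3)*c*(-5^(1/3)*(4*sqrt(21) + 19)^(1/3) + 5/(4*sqrt(21) + 19)^(1/3))/20) + C3*exp(c*(-5 + 5*5^(1/3)/(4*sqrt(21) + 19)^(1/3) + 5^(2/3)*(4*sqrt(21) + 19)^(1/3))/10)


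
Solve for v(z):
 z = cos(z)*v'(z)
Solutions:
 v(z) = C1 + Integral(z/cos(z), z)


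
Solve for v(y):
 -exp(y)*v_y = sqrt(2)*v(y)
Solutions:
 v(y) = C1*exp(sqrt(2)*exp(-y))


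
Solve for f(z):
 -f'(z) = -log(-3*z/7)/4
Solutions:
 f(z) = C1 + z*log(-z)/4 + z*(-log(7) - 1 + log(3))/4


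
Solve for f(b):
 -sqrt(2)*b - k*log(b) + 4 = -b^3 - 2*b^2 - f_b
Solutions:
 f(b) = C1 - b^4/4 - 2*b^3/3 + sqrt(2)*b^2/2 + b*k*log(b) - b*k - 4*b


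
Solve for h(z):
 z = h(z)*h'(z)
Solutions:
 h(z) = -sqrt(C1 + z^2)
 h(z) = sqrt(C1 + z^2)


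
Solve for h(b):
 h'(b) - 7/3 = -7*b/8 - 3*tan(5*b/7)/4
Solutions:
 h(b) = C1 - 7*b^2/16 + 7*b/3 + 21*log(cos(5*b/7))/20


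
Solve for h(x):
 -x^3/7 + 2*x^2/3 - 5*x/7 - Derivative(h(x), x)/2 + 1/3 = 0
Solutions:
 h(x) = C1 - x^4/14 + 4*x^3/9 - 5*x^2/7 + 2*x/3


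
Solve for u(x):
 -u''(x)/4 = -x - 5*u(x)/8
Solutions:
 u(x) = C1*exp(-sqrt(10)*x/2) + C2*exp(sqrt(10)*x/2) - 8*x/5


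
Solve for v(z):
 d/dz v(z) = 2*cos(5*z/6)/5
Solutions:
 v(z) = C1 + 12*sin(5*z/6)/25


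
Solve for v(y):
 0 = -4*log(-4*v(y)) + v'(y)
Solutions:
 -Integral(1/(log(-_y) + 2*log(2)), (_y, v(y)))/4 = C1 - y


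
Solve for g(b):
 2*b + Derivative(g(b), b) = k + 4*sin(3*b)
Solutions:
 g(b) = C1 - b^2 + b*k - 4*cos(3*b)/3


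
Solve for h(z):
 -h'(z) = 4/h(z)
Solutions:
 h(z) = -sqrt(C1 - 8*z)
 h(z) = sqrt(C1 - 8*z)


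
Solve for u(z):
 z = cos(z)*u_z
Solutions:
 u(z) = C1 + Integral(z/cos(z), z)


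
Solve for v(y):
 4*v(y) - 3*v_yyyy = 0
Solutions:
 v(y) = C1*exp(-sqrt(2)*3^(3/4)*y/3) + C2*exp(sqrt(2)*3^(3/4)*y/3) + C3*sin(sqrt(2)*3^(3/4)*y/3) + C4*cos(sqrt(2)*3^(3/4)*y/3)


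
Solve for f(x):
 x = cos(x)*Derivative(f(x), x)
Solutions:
 f(x) = C1 + Integral(x/cos(x), x)


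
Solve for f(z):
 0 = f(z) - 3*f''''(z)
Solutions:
 f(z) = C1*exp(-3^(3/4)*z/3) + C2*exp(3^(3/4)*z/3) + C3*sin(3^(3/4)*z/3) + C4*cos(3^(3/4)*z/3)


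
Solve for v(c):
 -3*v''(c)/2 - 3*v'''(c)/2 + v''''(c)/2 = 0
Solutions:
 v(c) = C1 + C2*c + C3*exp(c*(3 - sqrt(21))/2) + C4*exp(c*(3 + sqrt(21))/2)


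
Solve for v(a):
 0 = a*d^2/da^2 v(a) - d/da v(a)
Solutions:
 v(a) = C1 + C2*a^2


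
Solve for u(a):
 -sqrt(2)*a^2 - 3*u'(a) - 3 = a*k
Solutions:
 u(a) = C1 - sqrt(2)*a^3/9 - a^2*k/6 - a


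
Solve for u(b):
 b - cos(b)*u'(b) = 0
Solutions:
 u(b) = C1 + Integral(b/cos(b), b)


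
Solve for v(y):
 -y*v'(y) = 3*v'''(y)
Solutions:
 v(y) = C1 + Integral(C2*airyai(-3^(2/3)*y/3) + C3*airybi(-3^(2/3)*y/3), y)


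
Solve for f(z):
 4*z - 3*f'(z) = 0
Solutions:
 f(z) = C1 + 2*z^2/3


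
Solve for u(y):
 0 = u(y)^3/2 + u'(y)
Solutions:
 u(y) = -sqrt(-1/(C1 - y))
 u(y) = sqrt(-1/(C1 - y))


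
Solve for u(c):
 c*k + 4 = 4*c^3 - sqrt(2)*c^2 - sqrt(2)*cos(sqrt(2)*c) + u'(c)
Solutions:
 u(c) = C1 - c^4 + sqrt(2)*c^3/3 + c^2*k/2 + 4*c + sin(sqrt(2)*c)


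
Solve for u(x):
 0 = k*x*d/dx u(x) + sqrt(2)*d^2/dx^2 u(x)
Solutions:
 u(x) = Piecewise((-2^(3/4)*sqrt(pi)*C1*erf(2^(1/4)*sqrt(k)*x/2)/(2*sqrt(k)) - C2, (k > 0) | (k < 0)), (-C1*x - C2, True))


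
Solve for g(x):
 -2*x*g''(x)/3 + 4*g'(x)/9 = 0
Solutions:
 g(x) = C1 + C2*x^(5/3)


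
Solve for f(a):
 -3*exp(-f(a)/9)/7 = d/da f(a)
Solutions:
 f(a) = 9*log(C1 - a/21)


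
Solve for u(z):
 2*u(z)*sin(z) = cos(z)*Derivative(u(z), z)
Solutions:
 u(z) = C1/cos(z)^2


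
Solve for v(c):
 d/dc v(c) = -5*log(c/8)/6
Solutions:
 v(c) = C1 - 5*c*log(c)/6 + 5*c/6 + 5*c*log(2)/2


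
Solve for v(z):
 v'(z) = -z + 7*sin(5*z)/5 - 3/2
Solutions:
 v(z) = C1 - z^2/2 - 3*z/2 - 7*cos(5*z)/25


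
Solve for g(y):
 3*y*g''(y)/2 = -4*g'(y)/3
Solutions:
 g(y) = C1 + C2*y^(1/9)


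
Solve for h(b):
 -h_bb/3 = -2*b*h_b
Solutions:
 h(b) = C1 + C2*erfi(sqrt(3)*b)


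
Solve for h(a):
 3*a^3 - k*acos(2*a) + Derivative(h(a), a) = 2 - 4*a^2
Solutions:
 h(a) = C1 - 3*a^4/4 - 4*a^3/3 + 2*a + k*(a*acos(2*a) - sqrt(1 - 4*a^2)/2)


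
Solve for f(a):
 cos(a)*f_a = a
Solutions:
 f(a) = C1 + Integral(a/cos(a), a)


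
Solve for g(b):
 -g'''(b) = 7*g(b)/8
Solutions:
 g(b) = C3*exp(-7^(1/3)*b/2) + (C1*sin(sqrt(3)*7^(1/3)*b/4) + C2*cos(sqrt(3)*7^(1/3)*b/4))*exp(7^(1/3)*b/4)


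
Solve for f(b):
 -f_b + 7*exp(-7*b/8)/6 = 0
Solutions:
 f(b) = C1 - 4*exp(-7*b/8)/3


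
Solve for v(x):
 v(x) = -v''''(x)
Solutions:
 v(x) = (C1*sin(sqrt(2)*x/2) + C2*cos(sqrt(2)*x/2))*exp(-sqrt(2)*x/2) + (C3*sin(sqrt(2)*x/2) + C4*cos(sqrt(2)*x/2))*exp(sqrt(2)*x/2)


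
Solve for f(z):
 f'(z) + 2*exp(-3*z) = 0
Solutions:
 f(z) = C1 + 2*exp(-3*z)/3


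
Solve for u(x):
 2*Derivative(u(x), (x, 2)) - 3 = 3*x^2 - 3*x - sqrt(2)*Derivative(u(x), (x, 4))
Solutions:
 u(x) = C1 + C2*x + C3*sin(2^(1/4)*x) + C4*cos(2^(1/4)*x) + x^4/8 - x^3/4 + 3*x^2*(1 - sqrt(2))/4


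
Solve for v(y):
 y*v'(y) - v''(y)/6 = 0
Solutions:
 v(y) = C1 + C2*erfi(sqrt(3)*y)


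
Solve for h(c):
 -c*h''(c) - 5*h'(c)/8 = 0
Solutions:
 h(c) = C1 + C2*c^(3/8)


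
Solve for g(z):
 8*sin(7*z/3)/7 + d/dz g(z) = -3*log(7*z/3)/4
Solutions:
 g(z) = C1 - 3*z*log(z)/4 - 3*z*log(7)/4 + 3*z/4 + 3*z*log(3)/4 + 24*cos(7*z/3)/49


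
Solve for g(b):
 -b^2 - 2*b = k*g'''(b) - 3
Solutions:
 g(b) = C1 + C2*b + C3*b^2 - b^5/(60*k) - b^4/(12*k) + b^3/(2*k)


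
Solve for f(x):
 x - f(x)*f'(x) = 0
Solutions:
 f(x) = -sqrt(C1 + x^2)
 f(x) = sqrt(C1 + x^2)


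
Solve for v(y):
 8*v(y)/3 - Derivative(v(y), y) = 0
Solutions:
 v(y) = C1*exp(8*y/3)


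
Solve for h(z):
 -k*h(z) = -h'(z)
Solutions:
 h(z) = C1*exp(k*z)


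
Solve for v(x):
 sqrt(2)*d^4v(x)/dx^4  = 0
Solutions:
 v(x) = C1 + C2*x + C3*x^2 + C4*x^3


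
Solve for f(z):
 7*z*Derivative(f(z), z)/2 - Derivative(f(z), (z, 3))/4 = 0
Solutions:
 f(z) = C1 + Integral(C2*airyai(14^(1/3)*z) + C3*airybi(14^(1/3)*z), z)


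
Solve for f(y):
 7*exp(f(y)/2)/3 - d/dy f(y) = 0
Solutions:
 f(y) = 2*log(-1/(C1 + 7*y)) + 2*log(6)


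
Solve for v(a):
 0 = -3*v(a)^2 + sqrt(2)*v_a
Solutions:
 v(a) = -2/(C1 + 3*sqrt(2)*a)


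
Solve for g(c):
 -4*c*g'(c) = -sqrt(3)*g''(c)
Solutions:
 g(c) = C1 + C2*erfi(sqrt(2)*3^(3/4)*c/3)


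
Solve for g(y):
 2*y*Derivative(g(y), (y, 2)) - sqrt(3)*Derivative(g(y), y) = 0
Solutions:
 g(y) = C1 + C2*y^(sqrt(3)/2 + 1)


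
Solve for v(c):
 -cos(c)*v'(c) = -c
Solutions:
 v(c) = C1 + Integral(c/cos(c), c)
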